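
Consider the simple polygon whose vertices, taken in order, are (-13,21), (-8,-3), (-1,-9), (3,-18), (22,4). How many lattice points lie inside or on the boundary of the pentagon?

Using the shoelace formula, 2A = |[(-13)·(-3) − (-8)·21] + [(-8)·(-9) − (-1)·(-3)] + [(-1)·(-18) − 3·(-9)] + [3·4 − 22·(-18)] + [22·21 − (-13)·4]| = 1243, so the area is 621.5.
Along each edge there are gcd(|Δx|,|Δy|)+1 lattice points, so counting each shared vertex once the boundary has gcd(5,24) + gcd(7,6) + gcd(4,9) + gcd(19,22) + gcd(35,17) = 1+1+1+1+1 = 5.
Pick's theorem gives I = A − B/2 + 1 = 621.5 − 5/2 + 1 = 620, so the closed region contains I + B = 620 + 5 = 625 lattice points.

625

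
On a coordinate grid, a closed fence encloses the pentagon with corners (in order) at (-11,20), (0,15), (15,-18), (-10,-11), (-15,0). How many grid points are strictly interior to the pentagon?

596

Using the shoelace formula, 2A = |[(-11)·15 − 0·20] + [0·(-18) − 15·15] + [15·(-11) − (-10)·(-18)] + [(-10)·0 − (-15)·(-11)] + [(-15)·20 − (-11)·0]| = 1200, so the area is 600.
Along each edge there are gcd(|Δx|,|Δy|)+1 lattice points, so counting each shared vertex once the boundary has gcd(11,5) + gcd(15,33) + gcd(25,7) + gcd(5,11) + gcd(4,20) = 1+3+1+1+4 = 10.
By Pick's theorem A = I + B/2 − 1, so I = 600 − 10/2 + 1 = 596.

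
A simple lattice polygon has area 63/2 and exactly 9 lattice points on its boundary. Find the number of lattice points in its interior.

Pick's theorem A = I + B/2 − 1 rearranges to I = A − B/2 + 1 = 63/2 − 9/2 + 1 = 28.

28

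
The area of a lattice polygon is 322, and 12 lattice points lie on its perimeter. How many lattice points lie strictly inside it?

Pick's theorem A = I + B/2 − 1 rearranges to I = A − B/2 + 1 = 322 − 12/2 + 1 = 317.

317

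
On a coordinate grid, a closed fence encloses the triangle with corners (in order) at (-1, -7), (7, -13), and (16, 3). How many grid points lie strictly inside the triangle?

90

By the shoelace formula, twice the signed area is |((-1)·(-13) − 7·(-7)) + (7·3 − 16·(-13)) + (16·(-7) − (-1)·3)| = 182, so the area is 91.
The number of boundary lattice points is Σ gcd(|Δx|,|Δy|) = gcd(8,6) + gcd(9,16) + gcd(17,10) = 2+1+1 = 4.
Pick's theorem gives I = A − B/2 + 1 = 91 − 4/2 + 1 = 90.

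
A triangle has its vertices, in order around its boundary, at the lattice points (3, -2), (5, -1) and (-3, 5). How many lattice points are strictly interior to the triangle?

9

Using the shoelace formula, 2A = |(3·(-1) − 5·(-2)) + (5·5 − (-3)·(-1)) + ((-3)·(-2) − 3·5)| = 20, so the area is 10.
Along each edge there are gcd(|Δx|,|Δy|)+1 lattice points, so counting each shared vertex once the boundary has gcd(2,1) + gcd(8,6) + gcd(6,7) = 1+2+1 = 4.
Pick's theorem gives I = A − B/2 + 1 = 10 − 4/2 + 1 = 9.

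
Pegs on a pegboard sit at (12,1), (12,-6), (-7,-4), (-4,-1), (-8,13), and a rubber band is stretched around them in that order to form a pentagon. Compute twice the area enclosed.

407

By the shoelace formula, twice the signed area is |[12·(-6) − 12·1] + [12·(-4) − (-7)·(-6)] + [(-7)·(-1) − (-4)·(-4)] + [(-4)·13 − (-8)·(-1)] + [(-8)·1 − 12·13]| = 407, so the area is 407/2.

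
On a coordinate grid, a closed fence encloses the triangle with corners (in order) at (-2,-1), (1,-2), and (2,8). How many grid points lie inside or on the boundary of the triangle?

18

By the shoelace formula, twice the signed area is |((-2)·(-2) − 1·(-1)) + (1·8 − 2·(-2)) + (2·(-1) − (-2)·8)| = 31, so the area is 15.5.
The number of boundary lattice points is Σ gcd(|Δx|,|Δy|) = gcd(3,1) + gcd(1,10) + gcd(4,9) = 1+1+1 = 3.
Pick's theorem gives I = A − B/2 + 1 = 15.5 − 3/2 + 1 = 15, so the closed region contains I + B = 15 + 3 = 18 lattice points.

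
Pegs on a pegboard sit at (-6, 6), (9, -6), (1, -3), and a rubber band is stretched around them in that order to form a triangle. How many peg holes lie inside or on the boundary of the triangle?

29

Using the shoelace formula, 2A = |((-6)·(-6) − 9·6) + (9·(-3) − 1·(-6)) + (1·6 − (-6)·(-3))| = 51, so the area is 51/2.
The number of boundary lattice points is Σ gcd(|Δx|,|Δy|) = gcd(15,12) + gcd(8,3) + gcd(7,9) = 3+1+1 = 5.
Pick's theorem gives I = A − B/2 + 1 = 51/2 − 5/2 + 1 = 24, so the closed region contains I + B = 24 + 5 = 29 lattice points.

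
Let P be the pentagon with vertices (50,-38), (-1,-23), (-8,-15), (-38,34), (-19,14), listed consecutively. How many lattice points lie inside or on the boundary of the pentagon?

1036

The shoelace formula gives twice the area as |[50·(-23) − (-1)·(-38)] + [(-1)·(-15) − (-8)·(-23)] + [(-8)·34 − (-38)·(-15)] + [(-38)·14 − (-19)·34] + [(-19)·(-38) − 50·14]| = 2063, so the area is 2063/2.
The number of boundary lattice points is Σ gcd(|Δx|,|Δy|) = gcd(51,15) + gcd(7,8) + gcd(30,49) + gcd(19,20) + gcd(69,52) = 3+1+1+1+1 = 7.
Pick's theorem gives I = A − B/2 + 1 = 2063/2 − 7/2 + 1 = 1029, so the closed region contains I + B = 1029 + 7 = 1036 lattice points.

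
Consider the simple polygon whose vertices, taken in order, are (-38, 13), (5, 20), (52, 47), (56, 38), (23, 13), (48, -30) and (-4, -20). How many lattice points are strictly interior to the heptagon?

Using the shoelace formula, 2A = |[(-38)·20 − 5·13] + [5·47 − 52·20] + [52·38 − 56·47] + [56·13 − 23·38] + [23·(-30) − 48·13] + [48·(-20) − (-4)·(-30)] + [(-4)·13 − (-38)·(-20)]| = 5638, so the area is 2819.
The number of boundary lattice points is Σ gcd(|Δx|,|Δy|) = gcd(43,7) + gcd(47,27) + gcd(4,9) + gcd(33,25) + gcd(25,43) + gcd(52,10) + gcd(34,33) = 1+1+1+1+1+2+1 = 8.
By Pick's theorem A = I + B/2 − 1, so I = 2819 − 8/2 + 1 = 2816.

2816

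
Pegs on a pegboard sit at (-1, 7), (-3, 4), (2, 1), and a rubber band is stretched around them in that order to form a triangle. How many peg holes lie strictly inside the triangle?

By the shoelace formula, twice the signed area is |[(-1)·4 − (-3)·7] + [(-3)·1 − 2·4] + [2·7 − (-1)·1]| = 21, so the area is 10.5.
The number of boundary lattice points is Σ gcd(|Δx|,|Δy|) = gcd(2,3) + gcd(5,3) + gcd(3,6) = 1+1+3 = 5.
Pick's theorem gives I = A − B/2 + 1 = 10.5 − 5/2 + 1 = 9.

9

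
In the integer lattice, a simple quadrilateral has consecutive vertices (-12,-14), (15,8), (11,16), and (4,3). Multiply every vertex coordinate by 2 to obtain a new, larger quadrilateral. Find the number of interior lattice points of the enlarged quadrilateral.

424

By the shoelace formula, twice the signed area is |((-12)·8 − 15·(-14)) + (15·16 − 11·8) + (11·3 − 4·16) + (4·(-14) − (-12)·3)| = 215, so the area is 107.5.
Along each edge there are gcd(|Δx|,|Δy|)+1 lattice points, so counting each shared vertex once the boundary has gcd(27,22) + gcd(4,8) + gcd(7,13) + gcd(16,17) = 1+4+1+1 = 7.
Scaling by 2 multiplies the area by 2² = 4 (so the new area is 430) and multiplies the boundary lattice-point count by 2, giving 14.
By Pick's theorem, the interior count of the dilated polygon is 430 − 14/2 + 1 = 424.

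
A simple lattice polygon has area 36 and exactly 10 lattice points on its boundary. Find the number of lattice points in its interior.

Pick's theorem A = I + B/2 − 1 rearranges to I = A − B/2 + 1 = 36 − 10/2 + 1 = 32.

32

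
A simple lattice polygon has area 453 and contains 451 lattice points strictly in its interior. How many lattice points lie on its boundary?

Pick's theorem gives A = I + B/2 − 1, so B = 2(A − I + 1) = 2(453 − 451 + 1) = 6.

6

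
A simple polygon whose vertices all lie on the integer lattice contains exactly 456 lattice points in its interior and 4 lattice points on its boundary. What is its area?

457

Pick's theorem states A = I + B/2 − 1, so A = 456 + 4/2 − 1 = 457.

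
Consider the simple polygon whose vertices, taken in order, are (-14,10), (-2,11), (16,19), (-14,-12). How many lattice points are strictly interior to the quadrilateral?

By the shoelace formula, twice the signed area is |[(-14)·11 − (-2)·10] + [(-2)·19 − 16·11] + [16·(-12) − (-14)·19] + [(-14)·10 − (-14)·(-12)]| = 582, so the area is 291.
The number of boundary lattice points is Σ gcd(|Δx|,|Δy|) = gcd(12,1) + gcd(18,8) + gcd(30,31) + gcd(0,22) = 1+2+1+22 = 26.
By Pick's theorem A = I + B/2 − 1, so I = 291 − 26/2 + 1 = 279.

279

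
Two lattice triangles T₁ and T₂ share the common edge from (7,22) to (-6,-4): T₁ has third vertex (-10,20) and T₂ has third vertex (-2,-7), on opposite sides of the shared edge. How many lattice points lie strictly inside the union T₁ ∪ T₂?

The union is the simple quadrilateral with vertices (7,22), (-10,20), (-6,-4), (-2,-7) in order.
By the shoelace formula, twice the signed area is |(7·20 − (-10)·22) + ((-10)·(-4) − (-6)·20) + ((-6)·(-7) − (-2)·(-4)) + ((-2)·22 − 7·(-7))| = 559, so the area is 279.5.
The number of boundary lattice points is Σ gcd(|Δx|,|Δy|) = gcd(17,2) + gcd(4,24) + gcd(4,3) + gcd(9,29) = 1+4+1+1 = 7.
By Pick's theorem I = A − B/2 + 1 = 279.5 − 7/2 + 1 = 277.

277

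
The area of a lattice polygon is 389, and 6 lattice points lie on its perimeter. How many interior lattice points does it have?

387

From Pick's theorem, I = A − B/2 + 1 = 389 − 6/2 + 1 = 387.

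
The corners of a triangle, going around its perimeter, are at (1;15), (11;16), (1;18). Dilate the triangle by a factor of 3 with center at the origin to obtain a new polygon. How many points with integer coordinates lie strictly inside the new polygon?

127

Using the shoelace formula, 2A = |[1·16 − 11·15] + [11·18 − 1·16] + [1·15 − 1·18]| = 30, so the area is 15.
The number of boundary lattice points is Σ gcd(|Δx|,|Δy|) = gcd(10,1) + gcd(10,2) + gcd(0,3) = 1+2+3 = 6.
Scaling by 3 multiplies the area by 3² = 9 (so the new area is 135) and multiplies the boundary lattice-point count by 3, giving 18.
By Pick's theorem, the interior count of the dilated polygon is 135 − 18/2 + 1 = 127.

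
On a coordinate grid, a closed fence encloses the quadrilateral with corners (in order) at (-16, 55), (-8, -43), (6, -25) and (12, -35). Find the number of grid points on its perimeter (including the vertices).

8

The number of boundary lattice points is Σ gcd(|Δx|,|Δy|) = gcd(8,98) + gcd(14,18) + gcd(6,10) + gcd(28,90) = 2+2+2+2 = 8.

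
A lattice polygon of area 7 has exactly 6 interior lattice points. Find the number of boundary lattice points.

Pick's theorem gives A = I + B/2 − 1, so B = 2(A − I + 1) = 2(7 − 6 + 1) = 4.

4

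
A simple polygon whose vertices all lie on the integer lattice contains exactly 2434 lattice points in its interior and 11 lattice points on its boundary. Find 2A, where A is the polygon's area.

4877

By Pick's theorem, A = I + B/2 − 1 = 2434 + 11/2 − 1 = 4877/2.
Hence 2A = 4877.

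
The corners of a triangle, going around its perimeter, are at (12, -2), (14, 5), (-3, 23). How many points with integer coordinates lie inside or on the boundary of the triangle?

82

The shoelace formula gives twice the area as |(12·5 − 14·(-2)) + (14·23 − (-3)·5) + ((-3)·(-2) − 12·23)| = 155, so the area is 155/2.
Summing gcd(|Δx|,|Δy|) over the edges gives the boundary count: gcd(2,7) + gcd(17,18) + gcd(15,25) = 1+1+5 = 7.
Pick's theorem gives I = A − B/2 + 1 = 155/2 − 7/2 + 1 = 75, so the closed region contains I + B = 75 + 7 = 82 lattice points.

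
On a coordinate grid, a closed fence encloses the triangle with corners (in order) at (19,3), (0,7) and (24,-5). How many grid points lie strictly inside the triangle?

60

By the shoelace formula, twice the signed area is |(19·7 − 0·3) + (0·(-5) − 24·7) + (24·3 − 19·(-5))| = 132, so the area is 66.
Summing gcd(|Δx|,|Δy|) over the edges gives the boundary count: gcd(19,4) + gcd(24,12) + gcd(5,8) = 1+12+1 = 14.
By Pick's theorem A = I + B/2 − 1, so I = 66 − 14/2 + 1 = 60.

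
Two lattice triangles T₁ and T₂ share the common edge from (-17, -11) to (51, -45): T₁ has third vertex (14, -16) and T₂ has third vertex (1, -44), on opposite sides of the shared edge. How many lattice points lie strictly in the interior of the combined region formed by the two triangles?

The union is the simple quadrilateral with vertices (-17, -11), (14, -16), (51, -45), (1, -44) in order.
Using the shoelace formula, 2A = |((-17)·(-16) − 14·(-11)) + (14·(-45) − 51·(-16)) + (51·(-44) − 1·(-45)) + (1·(-11) − (-17)·(-44))| = 2346, so the area is 1173.
The number of boundary lattice points is Σ gcd(|Δx|,|Δy|) = gcd(31,5) + gcd(37,29) + gcd(50,1) + gcd(18,33) = 1+1+1+3 = 6.
By Pick's theorem I = A − B/2 + 1 = 1173 − 6/2 + 1 = 1171.

1171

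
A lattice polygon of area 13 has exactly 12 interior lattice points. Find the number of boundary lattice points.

4

Pick's theorem gives A = I + B/2 − 1, so B = 2(A − I + 1) = 2(13 − 12 + 1) = 4.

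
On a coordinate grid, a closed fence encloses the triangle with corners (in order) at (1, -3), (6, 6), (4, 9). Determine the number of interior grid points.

15

Using the shoelace formula, 2A = |(1·6 − 6·(-3)) + (6·9 − 4·6) + (4·(-3) − 1·9)| = 33, so the area is 33/2.
The number of boundary lattice points is Σ gcd(|Δx|,|Δy|) = gcd(5,9) + gcd(2,3) + gcd(3,12) = 1+1+3 = 5.
By Pick's theorem A = I + B/2 − 1, so I = 33/2 − 5/2 + 1 = 15.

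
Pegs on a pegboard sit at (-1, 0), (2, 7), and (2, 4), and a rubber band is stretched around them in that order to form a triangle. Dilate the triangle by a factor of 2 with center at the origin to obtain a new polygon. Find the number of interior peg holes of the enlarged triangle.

14

The shoelace formula gives twice the area as |((-1)·7 − 2·0) + (2·4 − 2·7) + (2·0 − (-1)·4)| = 9, so the area is 9/2.
Summing gcd(|Δx|,|Δy|) over the edges gives the boundary count: gcd(3,7) + gcd(0,3) + gcd(3,4) = 1+3+1 = 5.
Scaling by 2 multiplies the area by 2² = 4 (so the new area is 18) and multiplies the boundary lattice-point count by 2, giving 10.
By Pick's theorem, the interior count of the dilated polygon is 18 − 10/2 + 1 = 14.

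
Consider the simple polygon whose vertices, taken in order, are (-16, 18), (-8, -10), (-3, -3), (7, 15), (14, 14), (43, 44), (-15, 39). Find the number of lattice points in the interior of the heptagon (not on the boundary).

Using the shoelace formula, 2A = |((-16)·(-10) − (-8)·18) + ((-8)·(-3) − (-3)·(-10)) + ((-3)·15 − 7·(-3)) + (7·14 − 14·15) + (14·44 − 43·14) + (43·39 − (-15)·44) + ((-15)·18 − (-16)·39)| = 2867, so the area is 1433.5.
Along each edge there are gcd(|Δx|,|Δy|)+1 lattice points, so counting each shared vertex once the boundary has gcd(8,28) + gcd(5,7) + gcd(10,18) + gcd(7,1) + gcd(29,30) + gcd(58,5) + gcd(1,21) = 4+1+2+1+1+1+1 = 11.
By Pick's theorem A = I + B/2 − 1, so I = 1433.5 − 11/2 + 1 = 1429.

1429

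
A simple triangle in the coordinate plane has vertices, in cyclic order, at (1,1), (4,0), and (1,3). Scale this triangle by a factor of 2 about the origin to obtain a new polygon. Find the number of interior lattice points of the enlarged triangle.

7

Using the shoelace formula, 2A = |(1·0 − 4·1) + (4·3 − 1·0) + (1·1 − 1·3)| = 6, so the area is 3.
Along each edge there are gcd(|Δx|,|Δy|)+1 lattice points, so counting each shared vertex once the boundary has gcd(3,1) + gcd(3,3) + gcd(0,2) = 1+3+2 = 6.
Scaling by 2 multiplies the area by 2² = 4 (so the new area is 12) and multiplies the boundary lattice-point count by 2, giving 12.
By Pick's theorem, the interior count of the dilated polygon is 12 − 12/2 + 1 = 7.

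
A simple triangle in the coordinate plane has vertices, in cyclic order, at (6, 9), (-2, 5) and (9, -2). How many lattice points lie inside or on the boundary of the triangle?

54

By the shoelace formula, twice the signed area is |(6·5 − (-2)·9) + ((-2)·(-2) − 9·5) + (9·9 − 6·(-2))| = 100, so the area is 50.
Along each edge there are gcd(|Δx|,|Δy|)+1 lattice points, so counting each shared vertex once the boundary has gcd(8,4) + gcd(11,7) + gcd(3,11) = 4+1+1 = 6.
Pick's theorem gives I = A − B/2 + 1 = 50 − 6/2 + 1 = 48, so the closed region contains I + B = 48 + 6 = 54 lattice points.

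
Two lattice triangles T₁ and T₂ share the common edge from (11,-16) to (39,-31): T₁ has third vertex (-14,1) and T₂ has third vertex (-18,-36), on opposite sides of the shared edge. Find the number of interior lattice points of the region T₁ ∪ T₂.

547

The union is the simple quadrilateral with vertices (11,-16), (-14,1), (39,-31), (-18,-36) in order.
Using the shoelace formula, 2A = |(11·1 − (-14)·(-16)) + ((-14)·(-31) − 39·1) + (39·(-36) − (-18)·(-31)) + ((-18)·(-16) − 11·(-36))| = 1096, so the area is 548.
Summing gcd(|Δx|,|Δy|) over the edges gives the boundary count: gcd(25,17) + gcd(53,32) + gcd(57,5) + gcd(29,20) = 1+1+1+1 = 4.
By Pick's theorem I = A − B/2 + 1 = 548 − 4/2 + 1 = 547.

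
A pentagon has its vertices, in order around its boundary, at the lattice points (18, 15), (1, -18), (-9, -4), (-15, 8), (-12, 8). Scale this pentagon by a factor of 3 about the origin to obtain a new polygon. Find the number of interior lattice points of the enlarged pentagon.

By the shoelace formula, twice the signed area is |(18·(-18) − 1·15) + (1·(-4) − (-9)·(-18)) + ((-9)·8 − (-15)·(-4)) + ((-15)·8 − (-12)·8) + ((-12)·15 − 18·8)| = 985, so the area is 492.5.
Along each edge there are gcd(|Δx|,|Δy|)+1 lattice points, so counting each shared vertex once the boundary has gcd(17,33) + gcd(10,14) + gcd(6,12) + gcd(3,0) + gcd(30,7) = 1+2+6+3+1 = 13.
Scaling by 3 multiplies the area by 3² = 9 (so the new area is 8865/2) and multiplies the boundary lattice-point count by 3, giving 39.
By Pick's theorem, the interior count of the dilated polygon is 8865/2 − 39/2 + 1 = 4414.

4414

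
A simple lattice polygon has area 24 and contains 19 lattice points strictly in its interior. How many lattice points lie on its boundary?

Pick's theorem gives A = I + B/2 − 1, so B = 2(A − I + 1) = 2(24 − 19 + 1) = 12.

12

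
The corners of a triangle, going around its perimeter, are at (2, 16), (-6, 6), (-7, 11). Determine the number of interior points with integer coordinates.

By the shoelace formula, twice the signed area is |(2·6 − (-6)·16) + ((-6)·11 − (-7)·6) + ((-7)·16 − 2·11)| = 50, so the area is 25.
Summing gcd(|Δx|,|Δy|) over the edges gives the boundary count: gcd(8,10) + gcd(1,5) + gcd(9,5) = 2+1+1 = 4.
By Pick's theorem A = I + B/2 − 1, so I = 25 − 4/2 + 1 = 24.

24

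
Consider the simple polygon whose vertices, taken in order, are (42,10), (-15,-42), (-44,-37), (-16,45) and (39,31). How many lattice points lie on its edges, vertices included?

8

The number of boundary lattice points is Σ gcd(|Δx|,|Δy|) = gcd(57,52) + gcd(29,5) + gcd(28,82) + gcd(55,14) + gcd(3,21) = 1+1+2+1+3 = 8.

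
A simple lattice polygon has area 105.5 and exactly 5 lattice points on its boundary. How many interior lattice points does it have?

104

Pick's theorem A = I + B/2 − 1 rearranges to I = A − B/2 + 1 = 105.5 − 5/2 + 1 = 104.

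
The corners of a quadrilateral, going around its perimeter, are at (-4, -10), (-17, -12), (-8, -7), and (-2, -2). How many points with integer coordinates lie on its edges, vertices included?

Along each edge there are gcd(|Δx|,|Δy|)+1 lattice points, so counting each shared vertex once the boundary has gcd(13,2) + gcd(9,5) + gcd(6,5) + gcd(2,8) = 1+1+1+2 = 5.

5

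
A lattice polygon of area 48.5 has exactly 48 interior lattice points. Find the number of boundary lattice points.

3

Pick's theorem gives A = I + B/2 − 1, so B = 2(A − I + 1) = 2(48.5 − 48 + 1) = 3.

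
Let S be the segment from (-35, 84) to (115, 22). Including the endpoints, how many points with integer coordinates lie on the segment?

3

The number of lattice points on a segment between lattice points is gcd(|Δx|,|Δy|) + 1 = gcd(150,62) + 1 = 2 + 1 = 3.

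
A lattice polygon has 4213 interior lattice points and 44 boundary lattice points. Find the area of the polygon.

4234

By Pick's theorem, A = I + B/2 − 1 = 4213 + 44/2 − 1 = 4234.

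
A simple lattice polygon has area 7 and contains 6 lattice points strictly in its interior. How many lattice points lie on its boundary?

4

Pick's theorem gives A = I + B/2 − 1, so B = 2(A − I + 1) = 2(7 − 6 + 1) = 4.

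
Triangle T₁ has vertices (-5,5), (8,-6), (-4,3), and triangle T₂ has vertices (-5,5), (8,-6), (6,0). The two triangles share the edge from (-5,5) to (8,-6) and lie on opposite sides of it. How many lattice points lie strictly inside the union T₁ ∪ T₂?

33

The union is the simple quadrilateral with vertices (-5,5), (-4,3), (8,-6), (6,0) in order.
By the shoelace formula, twice the signed area is |[(-5)·3 − (-4)·5] + [(-4)·(-6) − 8·3] + [8·0 − 6·(-6)] + [6·5 − (-5)·0]| = 71, so the area is 35.5.
Summing gcd(|Δx|,|Δy|) over the edges gives the boundary count: gcd(1,2) + gcd(12,9) + gcd(2,6) + gcd(11,5) = 1+3+2+1 = 7.
By Pick's theorem I = A − B/2 + 1 = 35.5 − 7/2 + 1 = 33.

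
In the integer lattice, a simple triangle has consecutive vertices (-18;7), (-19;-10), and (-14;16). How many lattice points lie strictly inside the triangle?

Using the shoelace formula, 2A = |[(-18)·(-10) − (-19)·7] + [(-19)·16 − (-14)·(-10)] + [(-14)·7 − (-18)·16]| = 59, so the area is 59/2.
Along each edge there are gcd(|Δx|,|Δy|)+1 lattice points, so counting each shared vertex once the boundary has gcd(1,17) + gcd(5,26) + gcd(4,9) = 1+1+1 = 3.
By Pick's theorem A = I + B/2 − 1, so I = 59/2 − 3/2 + 1 = 29.

29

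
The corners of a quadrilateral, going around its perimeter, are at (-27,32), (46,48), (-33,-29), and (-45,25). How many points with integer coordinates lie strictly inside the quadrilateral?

The shoelace formula gives twice the area as |((-27)·48 − 46·32) + (46·(-29) − (-33)·48) + ((-33)·25 − (-45)·(-29)) + ((-45)·32 − (-27)·25)| = 5413, so the area is 5413/2.
The number of boundary lattice points is Σ gcd(|Δx|,|Δy|) = gcd(73,16) + gcd(79,77) + gcd(12,54) + gcd(18,7) = 1+1+6+1 = 9.
Pick's theorem gives I = A − B/2 + 1 = 5413/2 − 9/2 + 1 = 2703.

2703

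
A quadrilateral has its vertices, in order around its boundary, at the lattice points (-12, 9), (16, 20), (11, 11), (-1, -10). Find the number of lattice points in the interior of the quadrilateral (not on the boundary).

By the shoelace formula, twice the signed area is |[(-12)·20 − 16·9] + [16·11 − 11·20] + [11·(-10) − (-1)·11] + [(-1)·9 − (-12)·(-10)]| = 656, so the area is 328.
Along each edge there are gcd(|Δx|,|Δy|)+1 lattice points, so counting each shared vertex once the boundary has gcd(28,11) + gcd(5,9) + gcd(12,21) + gcd(11,19) = 1+1+3+1 = 6.
Pick's theorem gives I = A − B/2 + 1 = 328 − 6/2 + 1 = 326.

326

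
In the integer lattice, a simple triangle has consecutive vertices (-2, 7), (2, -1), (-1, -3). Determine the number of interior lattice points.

14

The shoelace formula gives twice the area as |((-2)·(-1) − 2·7) + (2·(-3) − (-1)·(-1)) + ((-1)·7 − (-2)·(-3))| = 32, so the area is 16.
Summing gcd(|Δx|,|Δy|) over the edges gives the boundary count: gcd(4,8) + gcd(3,2) + gcd(1,10) = 4+1+1 = 6.
By Pick's theorem A = I + B/2 − 1, so I = 16 − 6/2 + 1 = 14.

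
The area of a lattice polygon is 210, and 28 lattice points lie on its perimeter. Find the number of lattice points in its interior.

197

Pick's theorem A = I + B/2 − 1 rearranges to I = A − B/2 + 1 = 210 − 28/2 + 1 = 197.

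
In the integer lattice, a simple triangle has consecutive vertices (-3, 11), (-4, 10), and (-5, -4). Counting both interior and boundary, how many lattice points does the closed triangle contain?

9

By the shoelace formula, twice the signed area is |[(-3)·10 − (-4)·11] + [(-4)·(-4) − (-5)·10] + [(-5)·11 − (-3)·(-4)]| = 13, so the area is 13/2.
Summing gcd(|Δx|,|Δy|) over the edges gives the boundary count: gcd(1,1) + gcd(1,14) + gcd(2,15) = 1+1+1 = 3.
Pick's theorem gives I = A − B/2 + 1 = 13/2 − 3/2 + 1 = 6, so the closed region contains I + B = 6 + 3 = 9 lattice points.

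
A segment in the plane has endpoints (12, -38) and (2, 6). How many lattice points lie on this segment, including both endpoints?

3

The number of lattice points on a segment between lattice points is gcd(|Δx|,|Δy|) + 1 = gcd(10,44) + 1 = 2 + 1 = 3.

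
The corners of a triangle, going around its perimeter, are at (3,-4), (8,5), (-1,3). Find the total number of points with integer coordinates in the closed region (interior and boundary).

The shoelace formula gives twice the area as |[3·5 − 8·(-4)] + [8·3 − (-1)·5] + [(-1)·(-4) − 3·3]| = 71, so the area is 35.5.
The number of boundary lattice points is Σ gcd(|Δx|,|Δy|) = gcd(5,9) + gcd(9,2) + gcd(4,7) = 1+1+1 = 3.
Pick's theorem gives I = A − B/2 + 1 = 35.5 − 3/2 + 1 = 35, so the closed region contains I + B = 35 + 3 = 38 lattice points.

38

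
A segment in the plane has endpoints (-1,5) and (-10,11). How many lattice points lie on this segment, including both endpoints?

The number of lattice points on a segment between lattice points is gcd(|Δx|,|Δy|) + 1 = gcd(9,6) + 1 = 3 + 1 = 4.

4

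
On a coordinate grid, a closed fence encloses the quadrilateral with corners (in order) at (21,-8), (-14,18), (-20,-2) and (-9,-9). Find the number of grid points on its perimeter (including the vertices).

5

Summing gcd(|Δx|,|Δy|) over the edges gives the boundary count: gcd(35,26) + gcd(6,20) + gcd(11,7) + gcd(30,1) = 1+2+1+1 = 5.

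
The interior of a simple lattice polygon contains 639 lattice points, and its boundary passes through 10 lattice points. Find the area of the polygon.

Pick's theorem states A = I + B/2 − 1, so A = 639 + 10/2 − 1 = 643.

643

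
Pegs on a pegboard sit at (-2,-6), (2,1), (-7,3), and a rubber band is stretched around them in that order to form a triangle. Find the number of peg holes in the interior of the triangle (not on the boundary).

35

Using the shoelace formula, 2A = |((-2)·1 − 2·(-6)) + (2·3 − (-7)·1) + ((-7)·(-6) − (-2)·3)| = 71, so the area is 35.5.
Along each edge there are gcd(|Δx|,|Δy|)+1 lattice points, so counting each shared vertex once the boundary has gcd(4,7) + gcd(9,2) + gcd(5,9) = 1+1+1 = 3.
Pick's theorem gives I = A − B/2 + 1 = 35.5 − 3/2 + 1 = 35.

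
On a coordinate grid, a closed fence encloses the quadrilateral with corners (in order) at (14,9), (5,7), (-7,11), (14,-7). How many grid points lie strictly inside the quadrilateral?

127

The shoelace formula gives twice the area as |(14·7 − 5·9) + (5·11 − (-7)·7) + ((-7)·(-7) − 14·11) + (14·9 − 14·(-7))| = 276, so the area is 138.
Along each edge there are gcd(|Δx|,|Δy|)+1 lattice points, so counting each shared vertex once the boundary has gcd(9,2) + gcd(12,4) + gcd(21,18) + gcd(0,16) = 1+4+3+16 = 24.
Pick's theorem gives I = A − B/2 + 1 = 138 − 24/2 + 1 = 127.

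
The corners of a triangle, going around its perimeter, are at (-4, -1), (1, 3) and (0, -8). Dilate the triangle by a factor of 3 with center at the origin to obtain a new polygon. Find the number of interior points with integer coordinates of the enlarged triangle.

By the shoelace formula, twice the signed area is |[(-4)·3 − 1·(-1)] + [1·(-8) − 0·3] + [0·(-1) − (-4)·(-8)]| = 51, so the area is 25.5.
The number of boundary lattice points is Σ gcd(|Δx|,|Δy|) = gcd(5,4) + gcd(1,11) + gcd(4,7) = 1+1+1 = 3.
Scaling by 3 multiplies the area by 3² = 9 (so the new area is 229.5) and multiplies the boundary lattice-point count by 3, giving 9.
By Pick's theorem, the interior count of the dilated polygon is 229.5 − 9/2 + 1 = 226.

226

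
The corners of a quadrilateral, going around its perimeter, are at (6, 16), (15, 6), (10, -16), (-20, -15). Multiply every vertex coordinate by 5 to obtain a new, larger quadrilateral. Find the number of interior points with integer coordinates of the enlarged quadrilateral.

15041

Using the shoelace formula, 2A = |(6·6 − 15·16) + (15·(-16) − 10·6) + (10·(-15) − (-20)·(-16)) + ((-20)·16 − 6·(-15))| = 1204, so the area is 602.
Summing gcd(|Δx|,|Δy|) over the edges gives the boundary count: gcd(9,10) + gcd(5,22) + gcd(30,1) + gcd(26,31) = 1+1+1+1 = 4.
Scaling by 5 multiplies the area by 5² = 25 (so the new area is 15050) and multiplies the boundary lattice-point count by 5, giving 20.
By Pick's theorem, the interior count of the dilated polygon is 15050 − 20/2 + 1 = 15041.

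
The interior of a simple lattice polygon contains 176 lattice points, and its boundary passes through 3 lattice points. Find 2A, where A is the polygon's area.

Pick's theorem states A = I + B/2 − 1, so A = 176 + 3/2 − 1 = 353/2.
Hence 2A = 353.

353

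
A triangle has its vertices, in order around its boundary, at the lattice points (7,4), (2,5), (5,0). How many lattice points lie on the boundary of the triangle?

4

Along each edge there are gcd(|Δx|,|Δy|)+1 lattice points, so counting each shared vertex once the boundary has gcd(5,1) + gcd(3,5) + gcd(2,4) = 1+1+2 = 4.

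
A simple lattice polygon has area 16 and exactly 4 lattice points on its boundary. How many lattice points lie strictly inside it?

Pick's theorem A = I + B/2 − 1 rearranges to I = A − B/2 + 1 = 16 − 4/2 + 1 = 15.

15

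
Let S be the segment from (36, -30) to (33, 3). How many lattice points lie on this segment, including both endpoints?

4

The number of lattice points on a segment between lattice points is gcd(|Δx|,|Δy|) + 1 = gcd(3,33) + 1 = 3 + 1 = 4.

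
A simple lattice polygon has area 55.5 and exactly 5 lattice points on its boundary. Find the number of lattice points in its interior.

From Pick's theorem, I = A − B/2 + 1 = 55.5 − 5/2 + 1 = 54.

54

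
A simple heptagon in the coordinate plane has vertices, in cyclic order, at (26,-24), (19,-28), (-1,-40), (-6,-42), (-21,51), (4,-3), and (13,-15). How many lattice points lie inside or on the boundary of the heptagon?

The shoelace formula gives twice the area as |[26·(-28) − 19·(-24)] + [19·(-40) − (-1)·(-28)] + [(-1)·(-42) − (-6)·(-40)] + [(-6)·51 − (-21)·(-42)] + [(-21)·(-3) − 4·51] + [4·(-15) − 13·(-3)] + [13·(-24) − 26·(-15)]| = 2530, so the area is 1265.
The number of boundary lattice points is Σ gcd(|Δx|,|Δy|) = gcd(7,4) + gcd(20,12) + gcd(5,2) + gcd(15,93) + gcd(25,54) + gcd(9,12) + gcd(13,9) = 1+4+1+3+1+3+1 = 14.
Pick's theorem gives I = A − B/2 + 1 = 1265 − 14/2 + 1 = 1259, so the closed region contains I + B = 1259 + 14 = 1273 lattice points.

1273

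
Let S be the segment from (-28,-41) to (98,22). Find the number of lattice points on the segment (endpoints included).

64

The number of lattice points on a segment between lattice points is gcd(|Δx|,|Δy|) + 1 = gcd(126,63) + 1 = 63 + 1 = 64.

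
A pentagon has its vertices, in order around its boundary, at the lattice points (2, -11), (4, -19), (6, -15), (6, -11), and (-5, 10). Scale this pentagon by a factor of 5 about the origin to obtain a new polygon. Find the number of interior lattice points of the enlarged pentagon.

1511

By the shoelace formula, twice the signed area is |[2·(-19) − 4·(-11)] + [4·(-15) − 6·(-19)] + [6·(-11) − 6·(-15)] + [6·10 − (-5)·(-11)] + [(-5)·(-11) − 2·10]| = 124, so the area is 62.
The number of boundary lattice points is Σ gcd(|Δx|,|Δy|) = gcd(2,8) + gcd(2,4) + gcd(0,4) + gcd(11,21) + gcd(7,21) = 2+2+4+1+7 = 16.
Scaling by 5 multiplies the area by 5² = 25 (so the new area is 1550) and multiplies the boundary lattice-point count by 5, giving 80.
By Pick's theorem, the interior count of the dilated polygon is 1550 − 80/2 + 1 = 1511.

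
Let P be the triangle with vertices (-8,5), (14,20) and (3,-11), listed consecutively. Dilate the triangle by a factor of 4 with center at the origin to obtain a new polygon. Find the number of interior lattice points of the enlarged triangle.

4131

The shoelace formula gives twice the area as |[(-8)·20 − 14·5] + [14·(-11) − 3·20] + [3·5 − (-8)·(-11)]| = 517, so the area is 517/2.
The number of boundary lattice points is Σ gcd(|Δx|,|Δy|) = gcd(22,15) + gcd(11,31) + gcd(11,16) = 1+1+1 = 3.
Scaling by 4 multiplies the area by 4² = 16 (so the new area is 4136) and multiplies the boundary lattice-point count by 4, giving 12.
By Pick's theorem, the interior count of the dilated polygon is 4136 − 12/2 + 1 = 4131.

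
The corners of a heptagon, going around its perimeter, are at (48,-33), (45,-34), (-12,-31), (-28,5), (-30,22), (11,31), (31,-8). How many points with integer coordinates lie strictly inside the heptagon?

Using the shoelace formula, 2A = |[48·(-34) − 45·(-33)] + [45·(-31) − (-12)·(-34)] + [(-12)·5 − (-28)·(-31)] + [(-28)·22 − (-30)·5] + [(-30)·31 − 11·22] + [11·(-8) − 31·31] + [31·(-33) − 48·(-8)]| = 6204, so the area is 3102.
Along each edge there are gcd(|Δx|,|Δy|)+1 lattice points, so counting each shared vertex once the boundary has gcd(3,1) + gcd(57,3) + gcd(16,36) + gcd(2,17) + gcd(41,9) + gcd(20,39) + gcd(17,25) = 1+3+4+1+1+1+1 = 12.
By Pick's theorem A = I + B/2 − 1, so I = 3102 − 12/2 + 1 = 3097.

3097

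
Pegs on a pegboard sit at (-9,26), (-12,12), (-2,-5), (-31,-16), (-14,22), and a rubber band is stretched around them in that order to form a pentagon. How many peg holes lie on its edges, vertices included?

5

Along each edge there are gcd(|Δx|,|Δy|)+1 lattice points, so counting each shared vertex once the boundary has gcd(3,14) + gcd(10,17) + gcd(29,11) + gcd(17,38) + gcd(5,4) = 1+1+1+1+1 = 5.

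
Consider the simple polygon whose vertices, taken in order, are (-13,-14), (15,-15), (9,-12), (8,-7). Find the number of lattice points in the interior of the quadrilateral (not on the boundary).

90

The shoelace formula gives twice the area as |[(-13)·(-15) − 15·(-14)] + [15·(-12) − 9·(-15)] + [9·(-7) − 8·(-12)] + [8·(-14) − (-13)·(-7)]| = 190, so the area is 95.
Summing gcd(|Δx|,|Δy|) over the edges gives the boundary count: gcd(28,1) + gcd(6,3) + gcd(1,5) + gcd(21,7) = 1+3+1+7 = 12.
By Pick's theorem A = I + B/2 − 1, so I = 95 − 12/2 + 1 = 90.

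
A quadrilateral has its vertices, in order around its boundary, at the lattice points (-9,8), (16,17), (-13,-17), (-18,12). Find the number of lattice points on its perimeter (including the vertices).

4

Along each edge there are gcd(|Δx|,|Δy|)+1 lattice points, so counting each shared vertex once the boundary has gcd(25,9) + gcd(29,34) + gcd(5,29) + gcd(9,4) = 1+1+1+1 = 4.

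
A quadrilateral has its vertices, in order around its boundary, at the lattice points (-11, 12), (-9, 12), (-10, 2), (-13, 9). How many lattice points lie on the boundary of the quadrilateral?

5

Along each edge there are gcd(|Δx|,|Δy|)+1 lattice points, so counting each shared vertex once the boundary has gcd(2,0) + gcd(1,10) + gcd(3,7) + gcd(2,3) = 2+1+1+1 = 5.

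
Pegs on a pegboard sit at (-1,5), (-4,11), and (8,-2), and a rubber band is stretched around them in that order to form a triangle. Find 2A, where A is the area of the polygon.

33

By the shoelace formula, twice the signed area is |[(-1)·11 − (-4)·5] + [(-4)·(-2) − 8·11] + [8·5 − (-1)·(-2)]| = 33, so the area is 33/2.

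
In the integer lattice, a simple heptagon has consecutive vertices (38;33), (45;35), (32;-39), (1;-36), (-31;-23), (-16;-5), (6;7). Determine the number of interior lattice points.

The shoelace formula gives twice the area as |[38·35 − 45·33] + [45·(-39) − 32·35] + [32·(-36) − 1·(-39)] + [1·(-23) − (-31)·(-36)] + [(-31)·(-5) − (-16)·(-23)] + [(-16)·7 − 6·(-5)] + [6·33 − 38·7]| = 5645, so the area is 2822.5.
Summing gcd(|Δx|,|Δy|) over the edges gives the boundary count: gcd(7,2) + gcd(13,74) + gcd(31,3) + gcd(32,13) + gcd(15,18) + gcd(22,12) + gcd(32,26) = 1+1+1+1+3+2+2 = 11.
Pick's theorem gives I = A − B/2 + 1 = 2822.5 − 11/2 + 1 = 2818.

2818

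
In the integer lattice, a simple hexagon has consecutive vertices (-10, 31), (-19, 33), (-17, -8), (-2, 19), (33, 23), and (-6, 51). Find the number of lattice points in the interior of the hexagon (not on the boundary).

By the shoelace formula, twice the signed area is |[(-10)·33 − (-19)·31] + [(-19)·(-8) − (-17)·33] + [(-17)·19 − (-2)·(-8)] + [(-2)·23 − 33·19] + [33·51 − (-6)·23] + [(-6)·31 − (-10)·51]| = 2105, so the area is 2105/2.
Along each edge there are gcd(|Δx|,|Δy|)+1 lattice points, so counting each shared vertex once the boundary has gcd(9,2) + gcd(2,41) + gcd(15,27) + gcd(35,4) + gcd(39,28) + gcd(4,20) = 1+1+3+1+1+4 = 11.
By Pick's theorem A = I + B/2 − 1, so I = 2105/2 − 11/2 + 1 = 1048.

1048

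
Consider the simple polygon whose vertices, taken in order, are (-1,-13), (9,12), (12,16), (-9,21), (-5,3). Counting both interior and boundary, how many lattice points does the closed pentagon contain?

331

By the shoelace formula, twice the signed area is |[(-1)·12 − 9·(-13)] + [9·16 − 12·12] + [12·21 − (-9)·16] + [(-9)·3 − (-5)·21] + [(-5)·(-13) − (-1)·3]| = 647, so the area is 647/2.
Summing gcd(|Δx|,|Δy|) over the edges gives the boundary count: gcd(10,25) + gcd(3,4) + gcd(21,5) + gcd(4,18) + gcd(4,16) = 5+1+1+2+4 = 13.
Pick's theorem gives I = A − B/2 + 1 = 647/2 − 13/2 + 1 = 318, so the closed region contains I + B = 318 + 13 = 331 lattice points.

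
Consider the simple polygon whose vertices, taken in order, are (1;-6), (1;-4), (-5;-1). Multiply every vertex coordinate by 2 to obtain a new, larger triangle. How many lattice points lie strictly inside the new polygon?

19

Using the shoelace formula, 2A = |[1·(-4) − 1·(-6)] + [1·(-1) − (-5)·(-4)] + [(-5)·(-6) − 1·(-1)]| = 12, so the area is 6.
Along each edge there are gcd(|Δx|,|Δy|)+1 lattice points, so counting each shared vertex once the boundary has gcd(0,2) + gcd(6,3) + gcd(6,5) = 2+3+1 = 6.
Scaling by 2 multiplies the area by 2² = 4 (so the new area is 24) and multiplies the boundary lattice-point count by 2, giving 12.
By Pick's theorem, the interior count of the dilated polygon is 24 − 12/2 + 1 = 19.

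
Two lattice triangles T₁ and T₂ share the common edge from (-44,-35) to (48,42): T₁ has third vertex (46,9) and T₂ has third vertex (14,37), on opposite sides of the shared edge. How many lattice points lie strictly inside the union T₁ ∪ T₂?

The union is the simple quadrilateral with vertices (-44,-35), (46,9), (48,42), (14,37) in order.
The shoelace formula gives twice the area as |((-44)·9 − 46·(-35)) + (46·42 − 48·9) + (48·37 − 14·42) + (14·(-35) − (-44)·37)| = 5040, so the area is 2520.
The number of boundary lattice points is Σ gcd(|Δx|,|Δy|) = gcd(90,44) + gcd(2,33) + gcd(34,5) + gcd(58,72) = 2+1+1+2 = 6.
By Pick's theorem I = A − B/2 + 1 = 2520 − 6/2 + 1 = 2518.

2518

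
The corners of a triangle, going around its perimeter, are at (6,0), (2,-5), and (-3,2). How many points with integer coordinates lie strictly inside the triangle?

26

By the shoelace formula, twice the signed area is |(6·(-5) − 2·0) + (2·2 − (-3)·(-5)) + ((-3)·0 − 6·2)| = 53, so the area is 53/2.
The number of boundary lattice points is Σ gcd(|Δx|,|Δy|) = gcd(4,5) + gcd(5,7) + gcd(9,2) = 1+1+1 = 3.
Pick's theorem gives I = A − B/2 + 1 = 53/2 − 3/2 + 1 = 26.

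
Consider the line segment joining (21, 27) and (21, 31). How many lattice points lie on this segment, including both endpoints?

The number of lattice points on a segment between lattice points is gcd(|Δx|,|Δy|) + 1 = gcd(0,4) + 1 = 4 + 1 = 5.

5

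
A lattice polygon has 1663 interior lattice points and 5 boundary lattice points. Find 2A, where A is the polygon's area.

By Pick's theorem, A = I + B/2 − 1 = 1663 + 5/2 − 1 = 3329/2.
Hence 2A = 3329.

3329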